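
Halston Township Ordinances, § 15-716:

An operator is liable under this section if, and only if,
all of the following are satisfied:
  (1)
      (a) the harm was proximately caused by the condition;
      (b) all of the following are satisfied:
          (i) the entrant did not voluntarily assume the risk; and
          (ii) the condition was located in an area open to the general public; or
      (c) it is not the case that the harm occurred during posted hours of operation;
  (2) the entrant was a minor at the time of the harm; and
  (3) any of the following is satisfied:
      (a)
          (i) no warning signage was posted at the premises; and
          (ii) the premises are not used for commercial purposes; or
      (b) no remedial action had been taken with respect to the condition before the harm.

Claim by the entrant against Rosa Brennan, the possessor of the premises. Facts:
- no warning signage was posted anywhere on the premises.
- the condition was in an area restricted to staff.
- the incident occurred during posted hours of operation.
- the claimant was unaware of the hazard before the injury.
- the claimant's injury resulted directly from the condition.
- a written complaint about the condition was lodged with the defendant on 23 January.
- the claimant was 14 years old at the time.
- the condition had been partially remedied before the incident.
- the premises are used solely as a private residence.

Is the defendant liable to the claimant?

Yes — liable.

(a) proximate cause — met.
(i) no assumed risk — satisfied.
(ii) public area — not satisfied.
(b) = T AND F = false.
(c) not (during posted hours) — not satisfied.
(1): T OR F OR F → true.
(2) entrant a minor — satisfied.
(i) no signage posted — met.
(ii) not (commercial use) — holds.
(a) = T AND T = true.
(b) no remedial action — fails.
So (3) is satisfied (T OR F).
Overall: T AND T AND T → true.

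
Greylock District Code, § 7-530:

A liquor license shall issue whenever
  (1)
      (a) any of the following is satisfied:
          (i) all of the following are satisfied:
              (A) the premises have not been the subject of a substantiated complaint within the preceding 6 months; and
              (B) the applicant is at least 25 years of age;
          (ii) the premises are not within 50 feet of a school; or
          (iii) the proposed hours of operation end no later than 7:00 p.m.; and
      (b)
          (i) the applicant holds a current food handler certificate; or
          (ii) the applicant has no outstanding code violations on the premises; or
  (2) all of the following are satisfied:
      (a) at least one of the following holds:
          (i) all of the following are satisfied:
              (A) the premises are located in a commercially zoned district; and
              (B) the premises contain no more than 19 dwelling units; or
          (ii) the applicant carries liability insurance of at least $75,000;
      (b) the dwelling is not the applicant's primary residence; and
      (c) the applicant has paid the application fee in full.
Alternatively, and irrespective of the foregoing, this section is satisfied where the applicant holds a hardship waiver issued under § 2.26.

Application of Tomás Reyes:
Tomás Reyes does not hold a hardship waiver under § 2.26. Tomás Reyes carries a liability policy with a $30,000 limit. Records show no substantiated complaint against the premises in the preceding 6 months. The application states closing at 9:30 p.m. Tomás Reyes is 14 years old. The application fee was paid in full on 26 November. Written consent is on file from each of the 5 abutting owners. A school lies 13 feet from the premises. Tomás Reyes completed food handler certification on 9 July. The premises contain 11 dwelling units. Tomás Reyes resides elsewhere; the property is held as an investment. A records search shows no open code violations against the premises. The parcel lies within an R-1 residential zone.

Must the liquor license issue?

No — denied.

(A) no complaint in 6 mo. — met.
(B) age ≥ 25 — not met.
(i): T AND F → false.
(ii) ≥50 ft from school — fails.
(iii) closes by 7 p.m. — fails.
So (a) is not satisfied (F OR F OR F).
(i) food handler cert. — satisfied.
(ii) no code violations — satisfied.
(b) = T OR T = true.
(1) = F AND T = false.
(A) commercially zoned — fails.
(B) ≤ 19 units — satisfied.
(i): F AND T → false.
(ii) insurance ≥ $75,000 — not met.
So (a) is not satisfied (F OR F).
(b) not (primary residence) — met.
(c) fee paid — met.
So (2) is not satisfied (F AND T AND T).
Overall: F OR F → false.
Exception (hardship waiver) — not satisfied.
Result: main false OR exception false → false.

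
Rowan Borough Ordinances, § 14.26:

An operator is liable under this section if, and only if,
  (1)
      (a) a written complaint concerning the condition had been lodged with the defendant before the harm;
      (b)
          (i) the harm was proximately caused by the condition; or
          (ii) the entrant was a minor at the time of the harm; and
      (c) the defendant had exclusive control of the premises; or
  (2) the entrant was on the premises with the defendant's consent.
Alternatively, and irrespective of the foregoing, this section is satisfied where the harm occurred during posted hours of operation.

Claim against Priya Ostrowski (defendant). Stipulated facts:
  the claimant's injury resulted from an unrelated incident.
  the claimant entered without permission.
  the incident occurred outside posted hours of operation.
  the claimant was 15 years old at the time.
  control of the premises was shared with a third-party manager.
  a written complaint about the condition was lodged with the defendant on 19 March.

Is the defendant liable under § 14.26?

(a) complaint lodged — met.
(i) proximate cause — not satisfied.
(ii) entrant a minor — met.
So (b) is satisfied (F OR T).
(c) exclusive control — not met.
(1) = T AND T AND F = false.
(2) consent to enter — fails.
Overall: F OR F → false.
Exception (during posted hours) — not satisfied.
Result: main false OR exception false → false.

No — not liable.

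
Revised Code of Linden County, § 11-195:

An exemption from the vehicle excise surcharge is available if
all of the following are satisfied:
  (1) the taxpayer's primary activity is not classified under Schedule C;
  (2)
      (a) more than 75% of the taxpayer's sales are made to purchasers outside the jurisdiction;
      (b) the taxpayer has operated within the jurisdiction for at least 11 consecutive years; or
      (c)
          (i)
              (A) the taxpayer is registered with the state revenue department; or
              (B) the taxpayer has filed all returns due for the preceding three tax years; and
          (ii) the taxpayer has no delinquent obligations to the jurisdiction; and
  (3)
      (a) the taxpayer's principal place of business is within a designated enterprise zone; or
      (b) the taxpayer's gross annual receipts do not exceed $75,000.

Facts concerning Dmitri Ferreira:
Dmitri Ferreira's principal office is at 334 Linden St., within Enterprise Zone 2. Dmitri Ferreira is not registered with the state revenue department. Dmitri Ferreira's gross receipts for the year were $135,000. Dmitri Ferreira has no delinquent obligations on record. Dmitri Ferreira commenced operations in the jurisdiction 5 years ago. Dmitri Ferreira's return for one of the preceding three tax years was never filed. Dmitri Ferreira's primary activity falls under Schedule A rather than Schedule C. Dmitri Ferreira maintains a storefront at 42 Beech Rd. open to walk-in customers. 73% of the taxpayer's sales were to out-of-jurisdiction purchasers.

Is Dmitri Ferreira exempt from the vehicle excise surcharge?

(1) not (Schedule C activity) — holds.
(a) >75% out-of-jur. sales — fails.
(b) ≥ 11 yrs in jurisdiction — not satisfied.
(A) state-registered — not satisfied.
(B) returns current — not met.
(i) = F OR F = false.
(ii) no delinquency — satisfied.
So (c) is not satisfied (F AND T).
(2) = F OR F OR F = false.
(a) in enterprise zone — satisfied.
(b) receipts ≤ $75,000 — not satisfied.
So (3) is satisfied (T OR F).
Overall: T AND F AND T → false.

No — not exempt.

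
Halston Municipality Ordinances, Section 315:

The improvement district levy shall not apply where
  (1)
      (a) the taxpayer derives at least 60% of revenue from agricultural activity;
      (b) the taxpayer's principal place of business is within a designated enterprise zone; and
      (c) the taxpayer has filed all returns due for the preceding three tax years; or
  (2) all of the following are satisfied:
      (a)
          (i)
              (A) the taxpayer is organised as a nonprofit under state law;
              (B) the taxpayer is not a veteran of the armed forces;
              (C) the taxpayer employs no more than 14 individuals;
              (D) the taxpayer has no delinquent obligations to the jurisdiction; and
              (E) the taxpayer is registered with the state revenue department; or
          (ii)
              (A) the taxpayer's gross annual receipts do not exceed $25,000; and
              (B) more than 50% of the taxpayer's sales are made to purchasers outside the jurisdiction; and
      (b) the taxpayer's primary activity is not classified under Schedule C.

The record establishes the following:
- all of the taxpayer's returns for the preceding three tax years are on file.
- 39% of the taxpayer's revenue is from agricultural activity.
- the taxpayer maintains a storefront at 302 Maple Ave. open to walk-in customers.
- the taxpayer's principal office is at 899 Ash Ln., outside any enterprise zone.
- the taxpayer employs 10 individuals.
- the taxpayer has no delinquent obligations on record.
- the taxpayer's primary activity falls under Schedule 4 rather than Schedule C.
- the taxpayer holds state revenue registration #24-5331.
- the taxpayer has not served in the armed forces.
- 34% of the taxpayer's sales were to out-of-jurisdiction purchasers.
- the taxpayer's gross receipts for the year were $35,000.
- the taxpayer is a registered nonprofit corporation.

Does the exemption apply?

(a) ≥60% agricultural — not satisfied.
(b) in enterprise zone — fails.
(c) returns current — met.
So (1) is not satisfied (F AND F AND T).
(A) nonprofit — met.
(B) not (veteran) — holds.
(C) ≤ 14 employees — met.
(D) no delinquency — satisfied.
(E) state-registered — satisfied.
(i): T AND T AND T AND T AND T → true.
(A) receipts ≤ $25,000 — fails.
(B) >50% out-of-jur. sales — not met.
(ii): F AND F → false.
(a): T OR F → true.
(b) not (Schedule C activity) — met.
(2): T AND T → true.
Overall = F OR T = true.

Yes — exempt.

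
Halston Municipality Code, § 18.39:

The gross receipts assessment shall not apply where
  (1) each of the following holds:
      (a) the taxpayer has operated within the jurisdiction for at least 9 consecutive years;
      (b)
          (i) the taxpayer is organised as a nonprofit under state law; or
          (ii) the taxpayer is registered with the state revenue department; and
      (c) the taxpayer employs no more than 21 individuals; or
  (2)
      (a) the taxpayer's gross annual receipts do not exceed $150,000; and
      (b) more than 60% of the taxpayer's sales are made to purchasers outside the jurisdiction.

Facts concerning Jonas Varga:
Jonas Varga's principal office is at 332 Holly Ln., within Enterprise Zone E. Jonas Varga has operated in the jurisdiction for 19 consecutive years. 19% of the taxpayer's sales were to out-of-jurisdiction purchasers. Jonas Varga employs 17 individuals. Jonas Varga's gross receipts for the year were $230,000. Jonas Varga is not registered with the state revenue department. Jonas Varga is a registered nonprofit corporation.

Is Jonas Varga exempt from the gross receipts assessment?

Yes — exempt.

(a) ≥ 9 yrs in jurisdiction — met.
(i) nonprofit — holds.
(ii) state-registered — not satisfied.
(b): T OR F → true.
(c) ≤ 21 employees — satisfied.
So (1) is satisfied (T AND T AND T).
(a) receipts ≤ $150,000 — not met.
(b) >60% out-of-jur. sales — not met.
(2) = F AND F = false.
Overall: T OR F → true.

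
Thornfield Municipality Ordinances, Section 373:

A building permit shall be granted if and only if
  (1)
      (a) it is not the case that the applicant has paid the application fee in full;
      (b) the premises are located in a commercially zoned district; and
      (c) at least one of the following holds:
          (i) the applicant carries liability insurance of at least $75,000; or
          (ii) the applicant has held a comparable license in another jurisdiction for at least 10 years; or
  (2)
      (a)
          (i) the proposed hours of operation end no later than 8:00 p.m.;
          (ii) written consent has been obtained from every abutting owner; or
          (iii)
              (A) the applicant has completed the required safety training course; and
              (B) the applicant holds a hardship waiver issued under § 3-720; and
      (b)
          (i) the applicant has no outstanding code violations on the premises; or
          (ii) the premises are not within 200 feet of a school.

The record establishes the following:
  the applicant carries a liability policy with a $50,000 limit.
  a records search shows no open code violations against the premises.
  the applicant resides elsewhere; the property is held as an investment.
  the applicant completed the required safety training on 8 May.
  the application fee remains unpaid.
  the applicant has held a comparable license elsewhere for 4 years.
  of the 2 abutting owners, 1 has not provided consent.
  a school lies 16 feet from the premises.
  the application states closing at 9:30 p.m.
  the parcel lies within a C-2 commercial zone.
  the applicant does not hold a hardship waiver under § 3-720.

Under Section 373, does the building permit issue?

(a) not (fee paid) — satisfied.
(b) commercially zoned — satisfied.
(i) insurance ≥ $75,000 — fails.
(ii) prior license ≥ 10 yr — not met.
(c) = F OR F = false.
(1) = T AND T AND F = false.
(i) closes by 8 p.m. — fails.
(ii) all abutters consent — fails.
(A) safety training — holds.
(B) hardship waiver — not met.
(iii): T AND F → false.
So (a) is not satisfied (F OR F OR F).
(i) no code violations — met.
(ii) ≥200 ft from school — not met.
(b) = T OR F = true.
So (2) is not satisfied (F AND T).
Overall = F OR F = false.

No — denied.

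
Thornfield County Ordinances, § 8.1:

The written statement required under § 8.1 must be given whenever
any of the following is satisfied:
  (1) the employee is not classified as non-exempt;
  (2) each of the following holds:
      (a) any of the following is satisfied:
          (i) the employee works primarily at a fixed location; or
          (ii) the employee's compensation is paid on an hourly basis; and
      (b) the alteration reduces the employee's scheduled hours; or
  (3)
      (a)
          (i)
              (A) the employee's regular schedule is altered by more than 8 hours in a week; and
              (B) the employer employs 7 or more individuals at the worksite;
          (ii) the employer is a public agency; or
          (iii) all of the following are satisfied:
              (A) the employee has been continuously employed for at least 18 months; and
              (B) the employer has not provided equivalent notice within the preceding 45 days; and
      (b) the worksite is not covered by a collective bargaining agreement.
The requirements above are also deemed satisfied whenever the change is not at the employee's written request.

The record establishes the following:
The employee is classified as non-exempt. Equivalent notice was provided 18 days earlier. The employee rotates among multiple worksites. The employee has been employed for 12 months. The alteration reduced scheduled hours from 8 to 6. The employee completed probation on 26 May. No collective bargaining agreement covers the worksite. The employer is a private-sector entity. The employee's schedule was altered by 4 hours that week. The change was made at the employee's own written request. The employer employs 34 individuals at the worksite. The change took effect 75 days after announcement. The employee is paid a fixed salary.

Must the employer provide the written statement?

(1) not (non-exempt) — fails.
(i) fixed location — fails.
(ii) hourly-paid — not met.
So (a) is not satisfied (F OR F).
(b) hours reduced — satisfied.
(2): F AND T → false.
(A) schedule shift > 8h — fails.
(B) ≥ 7 at site — met.
(i) = F AND T = false.
(ii) public agency — fails.
(A) tenure ≥ 18 mo. — fails.
(B) no recent notice — not met.
(iii): F AND F → false.
(a) = F OR F OR F = false.
(b) no CBA — holds.
(3) = F AND T = false.
Overall = F OR F OR F = false.
Exception (not employee-requested) — not satisfied.
Result: main false OR exception false → false.

No — not required.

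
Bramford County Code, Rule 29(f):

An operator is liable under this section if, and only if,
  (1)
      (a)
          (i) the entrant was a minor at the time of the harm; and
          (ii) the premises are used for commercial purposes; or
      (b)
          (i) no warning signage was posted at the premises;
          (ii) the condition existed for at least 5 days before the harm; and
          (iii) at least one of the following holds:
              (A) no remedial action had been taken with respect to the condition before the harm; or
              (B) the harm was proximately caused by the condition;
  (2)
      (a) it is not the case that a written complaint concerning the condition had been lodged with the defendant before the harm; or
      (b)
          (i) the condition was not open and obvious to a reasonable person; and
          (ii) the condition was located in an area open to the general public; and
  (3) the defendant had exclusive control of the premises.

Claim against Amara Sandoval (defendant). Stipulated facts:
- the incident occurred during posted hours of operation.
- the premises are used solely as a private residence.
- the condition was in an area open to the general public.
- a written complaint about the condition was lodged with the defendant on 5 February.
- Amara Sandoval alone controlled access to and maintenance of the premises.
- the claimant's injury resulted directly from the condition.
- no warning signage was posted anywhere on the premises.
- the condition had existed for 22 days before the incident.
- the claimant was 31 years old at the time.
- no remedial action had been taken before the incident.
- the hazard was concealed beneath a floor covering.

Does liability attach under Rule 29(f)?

(i) entrant a minor — not satisfied.
(ii) commercial use — not satisfied.
So (a) is not satisfied (F AND F).
(i) no signage posted — satisfied.
(ii) condition ≥5 days old — satisfied.
(A) no remedial action — met.
(B) proximate cause — met.
(iii): T OR T → true.
(b): T AND T AND T → true.
(1) = F OR T = true.
(a) not (complaint lodged) — not satisfied.
(i) not open/obvious — holds.
(ii) public area — met.
So (b) is satisfied (T AND T).
(2) = F OR T = true.
(3) exclusive control — satisfied.
Overall = T AND T AND T = true.

Yes — liable.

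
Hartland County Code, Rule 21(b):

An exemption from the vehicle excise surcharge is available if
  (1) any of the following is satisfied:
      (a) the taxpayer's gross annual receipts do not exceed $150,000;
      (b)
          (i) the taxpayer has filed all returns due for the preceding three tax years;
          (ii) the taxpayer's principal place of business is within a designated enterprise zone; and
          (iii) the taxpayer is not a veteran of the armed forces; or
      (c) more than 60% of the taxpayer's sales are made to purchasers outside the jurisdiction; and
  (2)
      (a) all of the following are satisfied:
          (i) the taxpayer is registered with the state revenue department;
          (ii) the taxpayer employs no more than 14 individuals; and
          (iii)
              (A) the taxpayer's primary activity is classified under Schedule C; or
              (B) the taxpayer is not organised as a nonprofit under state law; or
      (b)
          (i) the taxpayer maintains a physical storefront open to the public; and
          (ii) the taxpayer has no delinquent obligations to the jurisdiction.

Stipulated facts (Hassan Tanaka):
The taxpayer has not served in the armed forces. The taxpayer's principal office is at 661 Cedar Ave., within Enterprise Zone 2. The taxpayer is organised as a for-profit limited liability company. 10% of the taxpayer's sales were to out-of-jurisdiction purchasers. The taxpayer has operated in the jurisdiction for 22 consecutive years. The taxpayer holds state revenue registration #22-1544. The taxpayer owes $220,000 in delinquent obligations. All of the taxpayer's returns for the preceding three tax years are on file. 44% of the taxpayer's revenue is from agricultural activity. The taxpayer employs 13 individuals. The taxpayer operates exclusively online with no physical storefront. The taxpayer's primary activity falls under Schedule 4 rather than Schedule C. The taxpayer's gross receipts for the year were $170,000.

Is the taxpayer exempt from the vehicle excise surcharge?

Yes — exempt.

(a) receipts ≤ $150,000 — fails.
(i) returns current — holds.
(ii) in enterprise zone — satisfied.
(iii) not (veteran) — holds.
(b) = T AND T AND T = true.
(c) >60% out-of-jur. sales — fails.
(1): F OR T OR F → true.
(i) state-registered — satisfied.
(ii) ≤ 14 employees — holds.
(A) Schedule C activity — not met.
(B) not (nonprofit) — holds.
So (iii) is satisfied (F OR T).
(a) = T AND T AND T = true.
(i) has storefront — not satisfied.
(ii) no delinquency — fails.
(b) = F AND F = false.
(2) = T OR F = true.
Overall: T AND T → true.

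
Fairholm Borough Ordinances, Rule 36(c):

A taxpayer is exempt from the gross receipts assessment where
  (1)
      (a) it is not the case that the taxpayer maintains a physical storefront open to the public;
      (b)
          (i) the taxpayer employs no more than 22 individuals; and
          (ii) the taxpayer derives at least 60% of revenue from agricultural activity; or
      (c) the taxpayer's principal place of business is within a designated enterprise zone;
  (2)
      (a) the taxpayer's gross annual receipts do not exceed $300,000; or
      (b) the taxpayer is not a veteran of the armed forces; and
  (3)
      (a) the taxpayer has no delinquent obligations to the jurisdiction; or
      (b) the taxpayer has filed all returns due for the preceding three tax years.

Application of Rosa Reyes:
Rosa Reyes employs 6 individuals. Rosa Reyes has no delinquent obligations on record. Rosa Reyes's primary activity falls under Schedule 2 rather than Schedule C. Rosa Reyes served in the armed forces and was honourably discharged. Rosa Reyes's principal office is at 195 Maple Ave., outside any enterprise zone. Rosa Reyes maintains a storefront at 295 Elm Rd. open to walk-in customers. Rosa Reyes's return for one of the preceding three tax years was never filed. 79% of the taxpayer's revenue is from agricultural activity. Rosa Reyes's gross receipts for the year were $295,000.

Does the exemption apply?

(a) not (has storefront) — not met.
(i) ≤ 22 employees — met.
(ii) ≥60% agricultural — met.
So (b) is satisfied (T AND T).
(c) in enterprise zone — not satisfied.
(1): F OR T OR F → true.
(a) receipts ≤ $300,000 — holds.
(b) not (veteran) — not met.
(2): T OR F → true.
(a) no delinquency — met.
(b) returns current — not satisfied.
(3) = T OR F = true.
Overall: T AND T AND T → true.

Yes — exempt.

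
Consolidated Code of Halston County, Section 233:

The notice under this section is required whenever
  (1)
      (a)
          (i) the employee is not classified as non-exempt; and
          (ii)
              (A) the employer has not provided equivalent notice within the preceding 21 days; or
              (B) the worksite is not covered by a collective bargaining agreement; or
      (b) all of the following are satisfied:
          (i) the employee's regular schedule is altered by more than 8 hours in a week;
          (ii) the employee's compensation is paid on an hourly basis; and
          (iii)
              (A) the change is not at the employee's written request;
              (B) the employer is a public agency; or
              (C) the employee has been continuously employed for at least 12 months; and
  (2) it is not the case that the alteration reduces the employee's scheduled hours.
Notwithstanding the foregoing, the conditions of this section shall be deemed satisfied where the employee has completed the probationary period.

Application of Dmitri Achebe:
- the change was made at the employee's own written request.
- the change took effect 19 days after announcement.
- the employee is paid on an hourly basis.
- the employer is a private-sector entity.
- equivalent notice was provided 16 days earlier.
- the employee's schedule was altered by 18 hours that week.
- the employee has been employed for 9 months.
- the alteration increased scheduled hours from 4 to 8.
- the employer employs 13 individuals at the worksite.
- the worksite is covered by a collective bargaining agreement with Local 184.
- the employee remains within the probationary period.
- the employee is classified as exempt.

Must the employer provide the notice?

No — not required.

(i) not (non-exempt) — satisfied.
(A) no recent notice — not satisfied.
(B) no CBA — not satisfied.
(ii) = F OR F = false.
(a): T AND F → false.
(i) schedule shift > 8h — met.
(ii) hourly-paid — met.
(A) not employee-requested — not met.
(B) public agency — fails.
(C) tenure ≥ 12 mo. — fails.
(iii) = F OR F OR F = false.
(b): T AND T AND F → false.
(1): F OR F → false.
(2) not (hours reduced) — met.
So Overall is not satisfied (F AND T).
Exception (past probation) — not satisfied.
Result: main false OR exception false → false.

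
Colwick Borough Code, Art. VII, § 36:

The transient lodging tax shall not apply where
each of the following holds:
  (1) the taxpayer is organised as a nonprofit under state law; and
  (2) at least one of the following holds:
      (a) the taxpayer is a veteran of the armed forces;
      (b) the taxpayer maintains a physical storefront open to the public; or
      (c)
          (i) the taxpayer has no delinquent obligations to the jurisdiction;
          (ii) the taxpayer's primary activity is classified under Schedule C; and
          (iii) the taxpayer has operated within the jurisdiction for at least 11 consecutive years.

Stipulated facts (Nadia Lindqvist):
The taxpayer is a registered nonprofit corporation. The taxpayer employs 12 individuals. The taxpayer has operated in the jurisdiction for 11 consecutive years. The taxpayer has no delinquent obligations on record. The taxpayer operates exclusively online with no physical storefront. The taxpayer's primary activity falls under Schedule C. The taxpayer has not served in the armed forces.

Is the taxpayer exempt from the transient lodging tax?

(1) nonprofit — met.
(a) veteran — not met.
(b) has storefront — not satisfied.
(i) no delinquency — met.
(ii) Schedule C activity — satisfied.
(iii) ≥ 11 yrs in jurisdiction — holds.
So (c) is satisfied (T AND T AND T).
(2): F OR F OR T → true.
Overall = T AND T = true.

Yes — exempt.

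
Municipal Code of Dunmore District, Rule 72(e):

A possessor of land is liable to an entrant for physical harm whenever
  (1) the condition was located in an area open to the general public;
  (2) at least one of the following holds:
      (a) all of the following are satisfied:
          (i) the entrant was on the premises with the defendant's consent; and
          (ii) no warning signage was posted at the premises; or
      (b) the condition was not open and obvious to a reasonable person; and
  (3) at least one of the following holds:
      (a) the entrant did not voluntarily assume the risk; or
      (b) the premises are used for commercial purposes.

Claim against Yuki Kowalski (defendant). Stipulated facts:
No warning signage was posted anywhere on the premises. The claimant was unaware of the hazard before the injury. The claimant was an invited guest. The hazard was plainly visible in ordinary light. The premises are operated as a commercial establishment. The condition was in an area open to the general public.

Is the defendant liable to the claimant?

(1) public area — holds.
(i) consent to enter — met.
(ii) no signage posted — met.
So (a) is satisfied (T AND T).
(b) not open/obvious — not satisfied.
So (2) is satisfied (T OR F).
(a) no assumed risk — holds.
(b) commercial use — holds.
(3): T OR T → true.
Overall: T AND T AND T → true.

Yes — liable.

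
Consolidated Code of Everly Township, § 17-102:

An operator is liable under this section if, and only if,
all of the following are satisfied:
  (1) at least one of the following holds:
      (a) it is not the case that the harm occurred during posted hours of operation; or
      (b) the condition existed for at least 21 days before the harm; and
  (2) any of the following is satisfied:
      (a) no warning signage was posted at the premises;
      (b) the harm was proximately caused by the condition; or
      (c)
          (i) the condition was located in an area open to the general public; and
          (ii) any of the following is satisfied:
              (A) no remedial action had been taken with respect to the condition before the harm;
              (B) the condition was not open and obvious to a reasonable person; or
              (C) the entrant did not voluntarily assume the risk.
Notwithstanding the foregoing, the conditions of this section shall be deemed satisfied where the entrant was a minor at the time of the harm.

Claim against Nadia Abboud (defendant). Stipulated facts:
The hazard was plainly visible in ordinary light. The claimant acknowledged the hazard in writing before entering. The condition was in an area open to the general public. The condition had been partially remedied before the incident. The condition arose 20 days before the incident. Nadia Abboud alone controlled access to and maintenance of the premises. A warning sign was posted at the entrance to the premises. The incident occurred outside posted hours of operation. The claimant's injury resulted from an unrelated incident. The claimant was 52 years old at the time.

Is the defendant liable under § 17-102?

(a) not (during posted hours) — holds.
(b) condition ≥21 days old — fails.
(1) = T OR F = true.
(a) no signage posted — fails.
(b) proximate cause — not satisfied.
(i) public area — met.
(A) no remedial action — not satisfied.
(B) not open/obvious — fails.
(C) no assumed risk — not satisfied.
So (ii) is not satisfied (F OR F OR F).
(c): T AND F → false.
(2) = F OR F OR F = false.
Overall = T AND F = false.
Exception (entrant a minor) — not satisfied.
Result: main false OR exception false → false.

No — not liable.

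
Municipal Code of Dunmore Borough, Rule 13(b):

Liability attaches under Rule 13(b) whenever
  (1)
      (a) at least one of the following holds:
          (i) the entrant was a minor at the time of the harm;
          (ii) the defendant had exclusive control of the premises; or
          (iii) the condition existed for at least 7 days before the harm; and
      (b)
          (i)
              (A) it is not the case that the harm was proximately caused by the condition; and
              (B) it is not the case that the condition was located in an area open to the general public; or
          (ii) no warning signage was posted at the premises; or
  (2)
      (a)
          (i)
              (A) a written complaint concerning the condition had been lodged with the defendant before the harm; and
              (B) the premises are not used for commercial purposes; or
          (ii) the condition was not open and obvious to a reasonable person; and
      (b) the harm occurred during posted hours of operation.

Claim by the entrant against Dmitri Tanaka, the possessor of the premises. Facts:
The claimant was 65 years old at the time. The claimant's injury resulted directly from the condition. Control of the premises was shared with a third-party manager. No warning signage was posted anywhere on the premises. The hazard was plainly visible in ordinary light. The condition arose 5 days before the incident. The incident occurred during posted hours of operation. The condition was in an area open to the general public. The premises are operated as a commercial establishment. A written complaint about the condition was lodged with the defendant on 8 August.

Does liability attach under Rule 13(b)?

(i) entrant a minor — not satisfied.
(ii) exclusive control — not met.
(iii) condition ≥7 days old — fails.
(a): F OR F OR F → false.
(A) not (proximate cause) — fails.
(B) not (public area) — fails.
(i): F AND F → false.
(ii) no signage posted — satisfied.
(b): F OR T → true.
So (1) is not satisfied (F AND T).
(A) complaint lodged — holds.
(B) not (commercial use) — fails.
(i): T AND F → false.
(ii) not open/obvious — not met.
So (a) is not satisfied (F OR F).
(b) during posted hours — satisfied.
So (2) is not satisfied (F AND T).
Overall: F OR F → false.

No — not liable.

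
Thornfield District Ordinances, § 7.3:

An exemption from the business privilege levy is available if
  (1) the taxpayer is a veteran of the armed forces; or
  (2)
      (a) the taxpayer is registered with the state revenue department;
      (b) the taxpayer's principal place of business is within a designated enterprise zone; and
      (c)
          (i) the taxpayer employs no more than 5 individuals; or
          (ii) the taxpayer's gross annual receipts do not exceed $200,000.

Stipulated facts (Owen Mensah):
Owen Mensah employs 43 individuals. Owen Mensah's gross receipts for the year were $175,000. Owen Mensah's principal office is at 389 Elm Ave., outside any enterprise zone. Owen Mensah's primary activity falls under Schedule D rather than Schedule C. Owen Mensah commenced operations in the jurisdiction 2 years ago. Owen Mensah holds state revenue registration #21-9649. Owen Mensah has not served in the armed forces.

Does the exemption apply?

(1) veteran — not met.
(a) state-registered — met.
(b) in enterprise zone — not satisfied.
(i) ≤ 5 employees — fails.
(ii) receipts ≤ $200,000 — satisfied.
(c) = F OR T = true.
(2): T AND F AND T → false.
So Overall is not satisfied (F OR F).

No — not exempt.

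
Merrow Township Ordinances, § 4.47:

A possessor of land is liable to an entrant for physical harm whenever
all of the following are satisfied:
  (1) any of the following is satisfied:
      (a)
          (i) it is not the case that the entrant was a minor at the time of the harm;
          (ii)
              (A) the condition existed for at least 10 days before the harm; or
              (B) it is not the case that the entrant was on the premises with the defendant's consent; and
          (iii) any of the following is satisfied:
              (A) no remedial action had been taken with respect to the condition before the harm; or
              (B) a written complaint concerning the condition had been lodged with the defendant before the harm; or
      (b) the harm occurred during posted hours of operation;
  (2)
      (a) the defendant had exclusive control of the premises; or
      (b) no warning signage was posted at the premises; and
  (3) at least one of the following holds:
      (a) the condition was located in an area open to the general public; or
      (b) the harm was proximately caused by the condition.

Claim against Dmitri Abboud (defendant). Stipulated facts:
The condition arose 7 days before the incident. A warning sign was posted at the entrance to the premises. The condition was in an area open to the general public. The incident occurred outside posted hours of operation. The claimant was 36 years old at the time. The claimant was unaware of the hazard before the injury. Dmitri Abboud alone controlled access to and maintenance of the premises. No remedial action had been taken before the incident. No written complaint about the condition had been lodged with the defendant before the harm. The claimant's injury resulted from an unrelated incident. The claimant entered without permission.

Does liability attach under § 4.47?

(i) not (entrant a minor) — met.
(A) condition ≥10 days old — fails.
(B) not (consent to enter) — satisfied.
So (ii) is satisfied (F OR T).
(A) no remedial action — met.
(B) complaint lodged — fails.
(iii): T OR F → true.
(a): T AND T AND T → true.
(b) during posted hours — not satisfied.
So (1) is satisfied (T OR F).
(a) exclusive control — holds.
(b) no signage posted — not satisfied.
(2): T OR F → true.
(a) public area — met.
(b) proximate cause — not satisfied.
(3) = T OR F = true.
Overall: T AND T AND T → true.

Yes — liable.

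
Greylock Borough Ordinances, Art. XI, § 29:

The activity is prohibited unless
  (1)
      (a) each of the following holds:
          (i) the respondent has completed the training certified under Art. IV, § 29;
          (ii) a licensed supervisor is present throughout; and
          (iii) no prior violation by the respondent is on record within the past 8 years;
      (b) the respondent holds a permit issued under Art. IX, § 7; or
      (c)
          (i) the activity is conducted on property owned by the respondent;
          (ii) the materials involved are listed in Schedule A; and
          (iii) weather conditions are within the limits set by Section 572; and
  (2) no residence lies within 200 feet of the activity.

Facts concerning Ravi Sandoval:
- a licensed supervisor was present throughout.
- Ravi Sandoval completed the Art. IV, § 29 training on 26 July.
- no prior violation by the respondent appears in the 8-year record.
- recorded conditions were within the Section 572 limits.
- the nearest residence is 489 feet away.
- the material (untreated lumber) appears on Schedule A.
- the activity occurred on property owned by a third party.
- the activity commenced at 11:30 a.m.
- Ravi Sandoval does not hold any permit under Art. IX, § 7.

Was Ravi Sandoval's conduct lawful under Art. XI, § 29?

(i) training certified — met.
(ii) supervisor present — satisfied.
(iii) no prior violation — holds.
(a): T AND T AND T → true.
(b) holds permit — fails.
(i) own property — not satisfied.
(ii) Schedule A material — met.
(iii) weather ok — satisfied.
(c): F AND T AND T → false.
So (1) is satisfied (T OR F OR F).
(2) no residence in 200 ft — met.
So Overall is satisfied (T AND T).

Yes — lawful.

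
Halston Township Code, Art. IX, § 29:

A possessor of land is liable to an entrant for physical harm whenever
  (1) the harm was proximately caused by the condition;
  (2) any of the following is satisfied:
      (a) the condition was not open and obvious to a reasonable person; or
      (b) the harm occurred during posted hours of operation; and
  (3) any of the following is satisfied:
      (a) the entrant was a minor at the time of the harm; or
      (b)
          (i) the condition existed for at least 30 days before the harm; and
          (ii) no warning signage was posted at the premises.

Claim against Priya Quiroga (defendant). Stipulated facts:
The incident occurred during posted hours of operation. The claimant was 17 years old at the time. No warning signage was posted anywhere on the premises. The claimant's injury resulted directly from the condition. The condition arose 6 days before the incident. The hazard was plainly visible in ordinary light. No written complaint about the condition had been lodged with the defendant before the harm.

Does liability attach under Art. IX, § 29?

Yes — liable.

(1) proximate cause — satisfied.
(a) not open/obvious — fails.
(b) during posted hours — satisfied.
(2): F OR T → true.
(a) entrant a minor — satisfied.
(i) condition ≥30 days old — not satisfied.
(ii) no signage posted — holds.
(b) = F AND T = false.
(3) = T OR F = true.
So Overall is satisfied (T AND T AND T).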